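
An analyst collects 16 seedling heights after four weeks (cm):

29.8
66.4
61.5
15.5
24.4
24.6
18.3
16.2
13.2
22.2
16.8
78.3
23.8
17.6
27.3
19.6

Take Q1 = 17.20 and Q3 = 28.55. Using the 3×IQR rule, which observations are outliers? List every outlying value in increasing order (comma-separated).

IQR = Q3 − Q1 = 28.55 − 17.20 = 11.35.
Lower fence = Q1 − 3·IQR = 17.20 − 34.05 = -16.85.
Upper fence = Q3 + 3·IQR = 28.55 + 34.05 = 62.60.
66.4 > 62.60 → outlier.
78.3 > 62.60 → outlier.
All remaining values lie within [-16.85, 62.60].

66.4, 78.3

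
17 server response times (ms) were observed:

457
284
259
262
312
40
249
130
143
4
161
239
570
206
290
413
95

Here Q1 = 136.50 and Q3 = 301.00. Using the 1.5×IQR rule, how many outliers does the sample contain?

IQR = 164.50; fences at 136.50 − 246.75 = -110.25 and 301.00 + 246.75 = 547.75.
Outside the cutoffs: 570.

1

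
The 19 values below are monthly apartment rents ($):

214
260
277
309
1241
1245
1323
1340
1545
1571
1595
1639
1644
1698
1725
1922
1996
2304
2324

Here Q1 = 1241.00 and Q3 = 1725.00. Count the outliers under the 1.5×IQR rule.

IQR = 484.00; fences at 1241.00 − 726.00 = 515.00 and 1725.00 + 726.00 = 2451.00.
Outside the cutoffs: 214, 260, 277, 309.

4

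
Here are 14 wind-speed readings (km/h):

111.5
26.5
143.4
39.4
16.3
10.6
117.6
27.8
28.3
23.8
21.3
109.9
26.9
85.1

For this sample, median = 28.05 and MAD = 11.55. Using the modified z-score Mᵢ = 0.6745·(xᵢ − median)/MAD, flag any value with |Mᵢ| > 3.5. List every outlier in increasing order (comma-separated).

|Mᵢ| > 3.5 ⇔ |xᵢ − 28.05| > 3.5·11.55/0.6745 = 59.93.
So outliers lie outside [-31.88, 87.98].
109.9: M = 4.78 → outlier.
111.5: M = 4.87 → outlier.
117.6: M = 5.23 → outlier.
143.4: M = 6.74 → outlier.

109.9, 111.5, 117.6, 143.4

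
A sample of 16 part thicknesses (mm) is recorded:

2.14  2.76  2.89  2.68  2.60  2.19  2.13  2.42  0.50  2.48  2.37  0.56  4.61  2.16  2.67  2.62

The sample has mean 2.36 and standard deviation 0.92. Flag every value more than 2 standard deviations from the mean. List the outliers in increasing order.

Cutoffs at x̄ ± 2s: 2.36 ± 2·0.92 = [0.52, 4.20].
0.50: z = -2.02, |z| > 2 → outlier.
4.61: z = 2.45, |z| > 2 → outlier.
Every other value lies within [0.52, 4.20].

0.50, 4.61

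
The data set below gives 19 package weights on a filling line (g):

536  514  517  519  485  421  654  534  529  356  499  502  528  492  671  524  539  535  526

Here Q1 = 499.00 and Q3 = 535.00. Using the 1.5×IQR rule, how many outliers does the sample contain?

4

IQR = 36.00; fences at 499.00 − 54.00 = 445.00 and 535.00 + 54.00 = 589.00.
Outside the cutoffs: 356, 421, 654, 671.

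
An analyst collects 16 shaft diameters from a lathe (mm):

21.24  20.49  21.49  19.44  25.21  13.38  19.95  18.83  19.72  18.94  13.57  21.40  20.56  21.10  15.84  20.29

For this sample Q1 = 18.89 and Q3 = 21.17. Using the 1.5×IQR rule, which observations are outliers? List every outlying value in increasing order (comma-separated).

13.38, 13.57, 25.21

IQR = Q3 − Q1 = 21.17 − 18.89 = 2.28.
Lower fence = Q1 − 1.5·IQR = 18.89 − 3.42 = 15.47.
Upper fence = Q3 + 1.5·IQR = 21.17 + 3.42 = 24.59.
13.38 < 15.47 → outlier.
13.57 < 15.47 → outlier.
25.21 > 24.59 → outlier.
All remaining values lie within [15.47, 24.59].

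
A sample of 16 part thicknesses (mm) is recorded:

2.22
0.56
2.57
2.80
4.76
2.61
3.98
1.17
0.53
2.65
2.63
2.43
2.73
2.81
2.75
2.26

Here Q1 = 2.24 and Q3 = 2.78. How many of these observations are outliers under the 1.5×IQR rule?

5

IQR = 0.54; fences at 2.24 − 0.81 = 1.43 and 2.78 + 0.81 = 3.59.
Outside the cutoffs: 0.53, 0.56, 1.17, 3.98, 4.76.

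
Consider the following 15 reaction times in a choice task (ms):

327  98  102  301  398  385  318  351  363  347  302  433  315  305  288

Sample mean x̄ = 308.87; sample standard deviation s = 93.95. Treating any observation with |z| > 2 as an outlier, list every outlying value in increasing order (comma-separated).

98, 102

Cutoffs at x̄ ± 2s: 308.87 ± 2·93.95 = [120.97, 496.77].
98: z = -2.24, |z| > 2 → outlier.
102: z = -2.20, |z| > 2 → outlier.
Every other value lies within [120.97, 496.77].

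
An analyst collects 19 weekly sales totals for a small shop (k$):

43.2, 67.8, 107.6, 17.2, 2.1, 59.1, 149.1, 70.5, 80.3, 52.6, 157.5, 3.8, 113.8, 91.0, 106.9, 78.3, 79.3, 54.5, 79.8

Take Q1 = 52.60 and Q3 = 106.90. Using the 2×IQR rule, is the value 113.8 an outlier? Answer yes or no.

IQR = Q3 − Q1 = 106.90 − 52.60 = 54.30.
Lower fence = Q1 − 2·IQR = 52.60 − 108.60 = -56.00.
Upper fence = Q3 + 2·IQR = 106.90 + 108.60 = 215.50.
113.8 lies within [-56.00, 215.50].

no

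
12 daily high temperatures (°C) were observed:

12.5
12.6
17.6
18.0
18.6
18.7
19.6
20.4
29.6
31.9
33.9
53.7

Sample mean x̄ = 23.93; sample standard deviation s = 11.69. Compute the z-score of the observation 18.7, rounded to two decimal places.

z = (18.7 − 23.93) / 11.69 = -0.45.

-0.45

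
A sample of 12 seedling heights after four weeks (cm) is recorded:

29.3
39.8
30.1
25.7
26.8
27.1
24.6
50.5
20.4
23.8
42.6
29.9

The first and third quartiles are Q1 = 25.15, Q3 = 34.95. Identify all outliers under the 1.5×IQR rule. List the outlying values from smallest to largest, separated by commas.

50.5

IQR = Q3 − Q1 = 34.95 − 25.15 = 9.80.
Lower fence = Q1 − 1.5·IQR = 25.15 − 14.70 = 10.45.
Upper fence = Q3 + 1.5·IQR = 34.95 + 14.70 = 49.65.
50.5 > 49.65 → outlier.
All remaining values lie within [10.45, 49.65].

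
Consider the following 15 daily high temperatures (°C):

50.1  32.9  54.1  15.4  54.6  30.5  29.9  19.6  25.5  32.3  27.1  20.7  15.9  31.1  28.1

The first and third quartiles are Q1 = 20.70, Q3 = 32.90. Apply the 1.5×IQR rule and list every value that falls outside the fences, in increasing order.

54.1, 54.6

IQR = Q3 − Q1 = 32.90 − 20.70 = 12.20.
Lower fence = Q1 − 1.5·IQR = 20.70 − 18.30 = 2.40.
Upper fence = Q3 + 1.5·IQR = 32.90 + 18.30 = 51.20.
54.1 > 51.20 → outlier.
54.6 > 51.20 → outlier.
All remaining values lie within [2.40, 51.20].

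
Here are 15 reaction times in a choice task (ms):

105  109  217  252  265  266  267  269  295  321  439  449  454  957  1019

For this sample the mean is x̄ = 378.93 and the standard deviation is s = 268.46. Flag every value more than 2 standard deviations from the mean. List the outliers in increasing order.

Cutoffs at x̄ ± 2s: 378.93 ± 2·268.46 = [-157.99, 915.85].
957: z = 2.15, |z| > 2 → outlier.
1019: z = 2.38, |z| > 2 → outlier.
Every other value lies within [-157.99, 915.85].

957, 1019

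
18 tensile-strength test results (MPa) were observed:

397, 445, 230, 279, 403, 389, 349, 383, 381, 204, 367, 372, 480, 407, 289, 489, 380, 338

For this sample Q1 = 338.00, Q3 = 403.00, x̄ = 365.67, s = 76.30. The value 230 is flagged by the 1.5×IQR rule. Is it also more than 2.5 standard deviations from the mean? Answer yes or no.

z = (230 − 365.67) / 76.30 = -1.78.
|z| = 1.78 ≤ 2.5.

no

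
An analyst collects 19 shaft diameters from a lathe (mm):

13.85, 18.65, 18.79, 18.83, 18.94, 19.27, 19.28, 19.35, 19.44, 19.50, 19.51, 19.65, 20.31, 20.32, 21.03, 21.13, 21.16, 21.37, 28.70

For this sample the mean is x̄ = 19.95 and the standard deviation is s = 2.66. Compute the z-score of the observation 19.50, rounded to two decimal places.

z = (19.50 − 19.95) / 2.66 = -0.17.

-0.17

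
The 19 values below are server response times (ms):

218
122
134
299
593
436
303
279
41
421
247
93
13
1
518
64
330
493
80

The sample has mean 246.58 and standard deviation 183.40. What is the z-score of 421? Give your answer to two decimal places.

z = (421 − 246.58) / 183.40 = 0.95.

0.95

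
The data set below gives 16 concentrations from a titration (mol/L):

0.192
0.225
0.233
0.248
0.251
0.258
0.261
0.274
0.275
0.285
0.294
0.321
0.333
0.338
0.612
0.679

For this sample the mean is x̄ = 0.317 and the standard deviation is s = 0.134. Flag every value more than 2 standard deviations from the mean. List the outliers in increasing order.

Cutoffs at x̄ ± 2s: 0.317 ± 2·0.134 = [0.049, 0.585].
0.612: z = 2.20, |z| > 2 → outlier.
0.679: z = 2.70, |z| > 2 → outlier.
Every other value lies within [0.049, 0.585].

0.612, 0.679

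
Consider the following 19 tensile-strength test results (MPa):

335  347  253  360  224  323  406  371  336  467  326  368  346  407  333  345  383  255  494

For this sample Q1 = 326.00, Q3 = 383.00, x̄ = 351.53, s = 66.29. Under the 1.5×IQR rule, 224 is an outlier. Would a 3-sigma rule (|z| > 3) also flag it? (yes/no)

z = (224 − 351.53) / 66.29 = -1.92.
|z| = 1.92 ≤ 3.

no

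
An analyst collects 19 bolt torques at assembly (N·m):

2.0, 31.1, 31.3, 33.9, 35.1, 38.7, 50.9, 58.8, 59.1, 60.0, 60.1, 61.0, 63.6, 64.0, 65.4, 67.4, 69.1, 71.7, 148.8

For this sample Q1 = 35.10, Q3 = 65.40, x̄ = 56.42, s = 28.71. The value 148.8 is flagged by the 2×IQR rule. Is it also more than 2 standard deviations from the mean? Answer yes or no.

z = (148.8 − 56.42) / 28.71 = 3.22.
|z| = 3.22 > 2.

yes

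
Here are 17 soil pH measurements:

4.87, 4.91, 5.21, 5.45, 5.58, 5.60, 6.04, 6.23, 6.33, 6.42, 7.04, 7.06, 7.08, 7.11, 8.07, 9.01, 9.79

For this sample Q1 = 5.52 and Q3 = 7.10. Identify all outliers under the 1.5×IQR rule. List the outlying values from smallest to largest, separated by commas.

9.79

IQR = Q3 − Q1 = 7.10 − 5.52 = 1.58.
Lower fence = Q1 − 1.5·IQR = 5.52 − 2.37 = 3.15.
Upper fence = Q3 + 1.5·IQR = 7.10 + 2.37 = 9.47.
9.79 > 9.47 → outlier.
All remaining values lie within [3.15, 9.47].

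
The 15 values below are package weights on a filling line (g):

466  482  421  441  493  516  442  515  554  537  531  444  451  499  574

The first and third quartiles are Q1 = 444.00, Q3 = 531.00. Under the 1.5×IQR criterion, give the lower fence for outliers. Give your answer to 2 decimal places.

313.50

IQR = Q3 − Q1 = 531.00 − 444.00 = 87.00.
Lower fence = Q1 − 1.5·IQR = 444.00 − 130.50 = 313.50.
Upper fence = Q3 + 1.5·IQR = 531.00 + 130.50 = 661.50.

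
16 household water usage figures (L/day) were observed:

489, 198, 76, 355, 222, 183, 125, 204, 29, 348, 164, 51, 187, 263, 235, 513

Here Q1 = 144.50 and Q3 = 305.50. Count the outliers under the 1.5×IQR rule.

IQR = 161.00; fences at 144.50 − 241.50 = -97.00 and 305.50 + 241.50 = 547.00.
Every value lies within the cutoffs.

0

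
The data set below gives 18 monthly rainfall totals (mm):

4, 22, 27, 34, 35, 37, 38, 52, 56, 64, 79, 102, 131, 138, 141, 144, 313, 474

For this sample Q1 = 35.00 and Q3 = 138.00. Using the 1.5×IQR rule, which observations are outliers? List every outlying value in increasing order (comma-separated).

313, 474

IQR = Q3 − Q1 = 138.00 − 35.00 = 103.00.
Lower fence = Q1 − 1.5·IQR = 35.00 − 154.50 = -119.50.
Upper fence = Q3 + 1.5·IQR = 138.00 + 154.50 = 292.50.
313 > 292.50 → outlier.
474 > 292.50 → outlier.
All remaining values lie within [-119.50, 292.50].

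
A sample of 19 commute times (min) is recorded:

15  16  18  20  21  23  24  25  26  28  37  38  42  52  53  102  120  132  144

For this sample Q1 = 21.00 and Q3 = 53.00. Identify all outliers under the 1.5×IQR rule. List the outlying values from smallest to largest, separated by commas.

102, 120, 132, 144

IQR = Q3 − Q1 = 53.00 − 21.00 = 32.00.
Lower fence = Q1 − 1.5·IQR = 21.00 − 48.00 = -27.00.
Upper fence = Q3 + 1.5·IQR = 53.00 + 48.00 = 101.00.
102 > 101.00 → outlier.
120 > 101.00 → outlier.
132 > 101.00 → outlier.
144 > 101.00 → outlier.
All remaining values lie within [-27.00, 101.00].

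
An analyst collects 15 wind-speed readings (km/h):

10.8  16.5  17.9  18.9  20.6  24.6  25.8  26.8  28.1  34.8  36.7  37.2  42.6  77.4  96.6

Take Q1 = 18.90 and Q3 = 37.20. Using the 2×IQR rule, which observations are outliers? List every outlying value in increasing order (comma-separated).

77.4, 96.6

IQR = Q3 − Q1 = 37.20 − 18.90 = 18.30.
Lower fence = Q1 − 2·IQR = 18.90 − 36.60 = -17.70.
Upper fence = Q3 + 2·IQR = 37.20 + 36.60 = 73.80.
77.4 > 73.80 → outlier.
96.6 > 73.80 → outlier.
All remaining values lie within [-17.70, 73.80].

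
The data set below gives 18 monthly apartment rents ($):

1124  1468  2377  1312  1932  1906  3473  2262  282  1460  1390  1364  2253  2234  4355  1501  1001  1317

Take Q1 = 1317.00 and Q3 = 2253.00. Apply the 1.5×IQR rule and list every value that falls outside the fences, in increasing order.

IQR = Q3 − Q1 = 2253.00 − 1317.00 = 936.00.
Lower fence = Q1 − 1.5·IQR = 1317.00 − 1404.00 = -87.00.
Upper fence = Q3 + 1.5·IQR = 2253.00 + 1404.00 = 3657.00.
4355 > 3657.00 → outlier.
All remaining values lie within [-87.00, 3657.00].

4355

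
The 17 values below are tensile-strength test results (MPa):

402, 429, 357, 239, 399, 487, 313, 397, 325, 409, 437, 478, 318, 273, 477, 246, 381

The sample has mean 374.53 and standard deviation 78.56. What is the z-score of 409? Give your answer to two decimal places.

z = (409 − 374.53) / 78.56 = 0.44.

0.44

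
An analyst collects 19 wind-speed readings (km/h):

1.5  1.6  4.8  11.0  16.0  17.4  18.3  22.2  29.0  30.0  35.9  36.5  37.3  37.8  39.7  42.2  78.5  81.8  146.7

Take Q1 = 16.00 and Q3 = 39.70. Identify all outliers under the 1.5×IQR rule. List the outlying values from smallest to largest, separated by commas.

78.5, 81.8, 146.7

IQR = Q3 − Q1 = 39.70 − 16.00 = 23.70.
Lower fence = Q1 − 1.5·IQR = 16.00 − 35.55 = -19.55.
Upper fence = Q3 + 1.5·IQR = 39.70 + 35.55 = 75.25.
78.5 > 75.25 → outlier.
81.8 > 75.25 → outlier.
146.7 > 75.25 → outlier.
All remaining values lie within [-19.55, 75.25].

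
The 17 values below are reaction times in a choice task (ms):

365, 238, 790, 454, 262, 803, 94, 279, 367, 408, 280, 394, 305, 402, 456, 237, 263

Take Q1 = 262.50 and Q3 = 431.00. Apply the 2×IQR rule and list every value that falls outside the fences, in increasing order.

IQR = Q3 − Q1 = 431.00 − 262.50 = 168.50.
Lower fence = Q1 − 2·IQR = 262.50 − 337.00 = -74.50.
Upper fence = Q3 + 2·IQR = 431.00 + 337.00 = 768.00.
790 > 768.00 → outlier.
803 > 768.00 → outlier.
All remaining values lie within [-74.50, 768.00].

790, 803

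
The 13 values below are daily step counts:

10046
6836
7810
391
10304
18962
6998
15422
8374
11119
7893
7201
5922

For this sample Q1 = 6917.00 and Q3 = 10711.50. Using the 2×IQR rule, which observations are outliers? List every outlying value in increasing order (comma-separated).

IQR = Q3 − Q1 = 10711.50 − 6917.00 = 3794.50.
Lower fence = Q1 − 2·IQR = 6917.00 − 7589.00 = -672.00.
Upper fence = Q3 + 2·IQR = 10711.50 + 7589.00 = 18300.50.
18962 > 18300.50 → outlier.
All remaining values lie within [-672.00, 18300.50].

18962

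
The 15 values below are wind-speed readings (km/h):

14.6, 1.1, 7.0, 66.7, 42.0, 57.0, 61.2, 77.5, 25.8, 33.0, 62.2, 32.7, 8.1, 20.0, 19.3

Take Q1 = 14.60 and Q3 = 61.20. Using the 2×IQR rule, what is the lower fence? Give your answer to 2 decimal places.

-78.60

IQR = Q3 − Q1 = 61.20 − 14.60 = 46.60.
Lower fence = Q1 − 2·IQR = 14.60 − 93.20 = -78.60.
Upper fence = Q3 + 2·IQR = 61.20 + 93.20 = 154.40.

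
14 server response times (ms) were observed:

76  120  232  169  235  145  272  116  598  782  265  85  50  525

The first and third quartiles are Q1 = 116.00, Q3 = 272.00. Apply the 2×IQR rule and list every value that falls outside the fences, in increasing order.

598, 782

IQR = Q3 − Q1 = 272.00 − 116.00 = 156.00.
Lower fence = Q1 − 2·IQR = 116.00 − 312.00 = -196.00.
Upper fence = Q3 + 2·IQR = 272.00 + 312.00 = 584.00.
598 > 584.00 → outlier.
782 > 584.00 → outlier.
All remaining values lie within [-196.00, 584.00].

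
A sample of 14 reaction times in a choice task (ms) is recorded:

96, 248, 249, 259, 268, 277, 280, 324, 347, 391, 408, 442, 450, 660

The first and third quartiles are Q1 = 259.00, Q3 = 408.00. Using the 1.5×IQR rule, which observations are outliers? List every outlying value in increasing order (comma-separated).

IQR = Q3 − Q1 = 408.00 − 259.00 = 149.00.
Lower fence = Q1 − 1.5·IQR = 259.00 − 223.50 = 35.50.
Upper fence = Q3 + 1.5·IQR = 408.00 + 223.50 = 631.50.
660 > 631.50 → outlier.
All remaining values lie within [35.50, 631.50].

660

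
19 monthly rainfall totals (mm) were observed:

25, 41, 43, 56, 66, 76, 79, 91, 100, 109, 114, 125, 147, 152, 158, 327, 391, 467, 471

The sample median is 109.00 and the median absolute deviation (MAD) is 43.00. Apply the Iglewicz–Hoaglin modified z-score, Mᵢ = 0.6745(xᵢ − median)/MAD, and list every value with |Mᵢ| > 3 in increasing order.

327, 391, 467, 471

|Mᵢ| > 3 ⇔ |xᵢ − 109.00| > 3·43.00/0.6745 = 191.25.
So outliers lie outside [-82.25, 300.25].
327: M = 3.42 → outlier.
391: M = 4.42 → outlier.
467: M = 5.62 → outlier.
471: M = 5.68 → outlier.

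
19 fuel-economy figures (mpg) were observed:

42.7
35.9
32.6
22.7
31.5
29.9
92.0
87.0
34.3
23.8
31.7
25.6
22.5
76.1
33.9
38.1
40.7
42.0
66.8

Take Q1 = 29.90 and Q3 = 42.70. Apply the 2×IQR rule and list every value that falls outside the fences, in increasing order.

76.1, 87.0, 92.0

IQR = Q3 − Q1 = 42.70 − 29.90 = 12.80.
Lower fence = Q1 − 2·IQR = 29.90 − 25.60 = 4.30.
Upper fence = Q3 + 2·IQR = 42.70 + 25.60 = 68.30.
76.1 > 68.30 → outlier.
87.0 > 68.30 → outlier.
92.0 > 68.30 → outlier.
All remaining values lie within [4.30, 68.30].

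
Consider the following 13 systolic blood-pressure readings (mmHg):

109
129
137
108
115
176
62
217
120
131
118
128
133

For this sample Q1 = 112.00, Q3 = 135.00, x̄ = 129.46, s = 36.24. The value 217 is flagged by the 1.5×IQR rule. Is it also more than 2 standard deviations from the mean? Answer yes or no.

yes

z = (217 − 129.46) / 36.24 = 2.42.
|z| = 2.42 > 2.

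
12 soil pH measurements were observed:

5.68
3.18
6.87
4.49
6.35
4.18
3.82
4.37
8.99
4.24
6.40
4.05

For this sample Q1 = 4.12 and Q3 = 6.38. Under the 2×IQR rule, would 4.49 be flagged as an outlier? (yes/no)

IQR = Q3 − Q1 = 6.38 − 4.12 = 2.26.
Lower fence = Q1 − 2·IQR = 4.12 − 4.52 = -0.40.
Upper fence = Q3 + 2·IQR = 6.38 + 4.52 = 10.90.
4.49 lies within [-0.40, 10.90].

no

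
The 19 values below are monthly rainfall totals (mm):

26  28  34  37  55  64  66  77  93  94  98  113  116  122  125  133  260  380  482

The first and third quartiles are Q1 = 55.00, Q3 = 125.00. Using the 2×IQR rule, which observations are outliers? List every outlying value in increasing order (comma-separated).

IQR = Q3 − Q1 = 125.00 − 55.00 = 70.00.
Lower fence = Q1 − 2·IQR = 55.00 − 140.00 = -85.00.
Upper fence = Q3 + 2·IQR = 125.00 + 140.00 = 265.00.
380 > 265.00 → outlier.
482 > 265.00 → outlier.
All remaining values lie within [-85.00, 265.00].

380, 482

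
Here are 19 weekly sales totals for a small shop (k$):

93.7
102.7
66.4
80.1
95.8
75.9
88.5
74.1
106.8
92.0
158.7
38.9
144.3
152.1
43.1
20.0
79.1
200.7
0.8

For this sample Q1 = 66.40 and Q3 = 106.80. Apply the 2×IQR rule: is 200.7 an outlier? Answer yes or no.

IQR = Q3 − Q1 = 106.80 − 66.40 = 40.40.
Lower fence = Q1 − 2·IQR = 66.40 − 80.80 = -14.40.
Upper fence = Q3 + 2·IQR = 106.80 + 80.80 = 187.60.
200.7 lies above the upper fence.

yes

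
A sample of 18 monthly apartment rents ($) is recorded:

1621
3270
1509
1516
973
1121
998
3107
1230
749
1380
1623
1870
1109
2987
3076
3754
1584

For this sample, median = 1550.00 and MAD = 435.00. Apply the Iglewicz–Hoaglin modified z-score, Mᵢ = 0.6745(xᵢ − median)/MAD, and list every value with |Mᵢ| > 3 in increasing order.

|Mᵢ| > 3 ⇔ |xᵢ − 1550.00| > 3·435.00/0.6745 = 1934.77.
So outliers lie outside [-384.77, 3484.77].
3754: M = 3.42 → outlier.

3754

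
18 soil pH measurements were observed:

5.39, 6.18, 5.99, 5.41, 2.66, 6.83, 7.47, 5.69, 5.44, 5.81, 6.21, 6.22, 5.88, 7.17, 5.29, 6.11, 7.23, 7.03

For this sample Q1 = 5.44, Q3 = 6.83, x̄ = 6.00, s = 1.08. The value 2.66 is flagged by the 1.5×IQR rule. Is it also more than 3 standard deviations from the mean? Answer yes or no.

z = (2.66 − 6.00) / 1.08 = -3.09.
|z| = 3.09 > 3.

yes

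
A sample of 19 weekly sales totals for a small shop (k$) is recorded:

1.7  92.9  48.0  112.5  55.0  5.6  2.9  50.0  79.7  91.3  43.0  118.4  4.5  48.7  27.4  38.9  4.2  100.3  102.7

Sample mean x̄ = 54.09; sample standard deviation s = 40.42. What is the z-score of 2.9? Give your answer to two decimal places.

z = (2.9 − 54.09) / 40.42 = -1.27.

-1.27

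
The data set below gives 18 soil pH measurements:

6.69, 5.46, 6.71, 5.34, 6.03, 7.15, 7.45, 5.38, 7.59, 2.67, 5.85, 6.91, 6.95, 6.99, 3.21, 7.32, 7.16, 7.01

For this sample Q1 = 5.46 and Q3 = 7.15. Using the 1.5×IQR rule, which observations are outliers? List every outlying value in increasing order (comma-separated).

2.67

IQR = Q3 − Q1 = 7.15 − 5.46 = 1.69.
Lower fence = Q1 − 1.5·IQR = 5.46 − 2.535 = 2.925.
Upper fence = Q3 + 1.5·IQR = 7.15 + 2.535 = 9.685.
2.67 < 2.925 → outlier.
All remaining values lie within [2.925, 9.685].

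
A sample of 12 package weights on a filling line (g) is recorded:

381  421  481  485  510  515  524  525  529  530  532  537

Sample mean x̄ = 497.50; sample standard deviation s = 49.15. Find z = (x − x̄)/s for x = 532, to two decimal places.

0.70

z = (532 − 497.50) / 49.15 = 0.70.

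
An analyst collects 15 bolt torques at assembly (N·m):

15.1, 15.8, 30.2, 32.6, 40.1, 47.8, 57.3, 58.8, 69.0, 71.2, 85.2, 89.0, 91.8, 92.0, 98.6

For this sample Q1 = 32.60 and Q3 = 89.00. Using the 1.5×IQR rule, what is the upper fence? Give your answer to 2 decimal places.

IQR = Q3 − Q1 = 89.00 − 32.60 = 56.40.
Lower fence = Q1 − 1.5·IQR = 32.60 − 84.60 = -52.00.
Upper fence = Q3 + 1.5·IQR = 89.00 + 84.60 = 173.60.

173.60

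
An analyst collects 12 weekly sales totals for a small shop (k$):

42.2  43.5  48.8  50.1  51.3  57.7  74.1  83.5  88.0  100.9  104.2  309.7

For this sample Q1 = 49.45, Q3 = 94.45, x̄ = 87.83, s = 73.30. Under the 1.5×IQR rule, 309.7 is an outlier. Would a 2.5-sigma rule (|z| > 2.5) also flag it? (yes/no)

z = (309.7 − 87.83) / 73.30 = 3.03.
|z| = 3.03 > 2.5.

yes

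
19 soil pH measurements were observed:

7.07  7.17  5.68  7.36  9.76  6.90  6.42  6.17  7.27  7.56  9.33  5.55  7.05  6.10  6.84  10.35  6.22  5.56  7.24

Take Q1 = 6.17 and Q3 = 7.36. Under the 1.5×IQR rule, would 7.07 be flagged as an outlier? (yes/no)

no

IQR = Q3 − Q1 = 7.36 − 6.17 = 1.19.
Lower fence = Q1 − 1.5·IQR = 6.17 − 1.785 = 4.385.
Upper fence = Q3 + 1.5·IQR = 7.36 + 1.785 = 9.145.
7.07 lies within [4.385, 9.145].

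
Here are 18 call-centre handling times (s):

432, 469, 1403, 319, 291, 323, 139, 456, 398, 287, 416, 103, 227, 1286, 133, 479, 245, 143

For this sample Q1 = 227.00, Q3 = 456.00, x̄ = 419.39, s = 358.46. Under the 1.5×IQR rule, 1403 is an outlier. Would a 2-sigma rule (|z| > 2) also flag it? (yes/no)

z = (1403 − 419.39) / 358.46 = 2.74.
|z| = 2.74 > 2.

yes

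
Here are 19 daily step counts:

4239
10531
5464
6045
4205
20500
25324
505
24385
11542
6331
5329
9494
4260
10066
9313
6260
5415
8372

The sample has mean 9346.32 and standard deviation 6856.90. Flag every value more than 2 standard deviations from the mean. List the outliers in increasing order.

Cutoffs at x̄ ± 2s: 9346.32 ± 2·6856.90 = [-4367.48, 23060.12].
24385: z = 2.19, |z| > 2 → outlier.
25324: z = 2.33, |z| > 2 → outlier.
Every other value lies within [-4367.48, 23060.12].

24385, 25324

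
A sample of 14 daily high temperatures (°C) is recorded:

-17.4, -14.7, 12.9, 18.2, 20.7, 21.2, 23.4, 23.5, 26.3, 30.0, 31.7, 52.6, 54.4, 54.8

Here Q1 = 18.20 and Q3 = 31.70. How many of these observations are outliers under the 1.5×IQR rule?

IQR = 13.50; fences at 18.20 − 20.25 = -2.05 and 31.70 + 20.25 = 51.95.
Outside the cutoffs: -17.4, -14.7, 52.6, 54.4, 54.8.

5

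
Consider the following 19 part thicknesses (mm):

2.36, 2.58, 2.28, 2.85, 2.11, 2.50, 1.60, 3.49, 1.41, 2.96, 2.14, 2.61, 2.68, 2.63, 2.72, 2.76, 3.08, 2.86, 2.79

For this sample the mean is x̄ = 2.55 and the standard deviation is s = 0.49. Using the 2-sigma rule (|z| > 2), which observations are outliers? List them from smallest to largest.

Cutoffs at x̄ ± 2s: 2.55 ± 2·0.49 = [1.57, 3.53].
1.41: z = -2.33, |z| > 2 → outlier.
Every other value lies within [1.57, 3.53].

1.41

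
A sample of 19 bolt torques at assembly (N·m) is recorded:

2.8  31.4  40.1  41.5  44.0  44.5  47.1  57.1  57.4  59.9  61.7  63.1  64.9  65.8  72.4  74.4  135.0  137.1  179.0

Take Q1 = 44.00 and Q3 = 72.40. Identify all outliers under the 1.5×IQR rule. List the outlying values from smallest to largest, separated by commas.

135.0, 137.1, 179.0

IQR = Q3 − Q1 = 72.40 − 44.00 = 28.40.
Lower fence = Q1 − 1.5·IQR = 44.00 − 42.60 = 1.40.
Upper fence = Q3 + 1.5·IQR = 72.40 + 42.60 = 115.00.
135.0 > 115.00 → outlier.
137.1 > 115.00 → outlier.
179.0 > 115.00 → outlier.
All remaining values lie within [1.40, 115.00].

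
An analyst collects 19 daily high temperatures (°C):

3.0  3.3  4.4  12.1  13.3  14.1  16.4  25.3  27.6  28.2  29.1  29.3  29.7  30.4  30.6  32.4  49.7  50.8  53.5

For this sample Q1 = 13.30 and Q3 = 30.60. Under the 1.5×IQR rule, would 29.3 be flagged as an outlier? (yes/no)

no

IQR = Q3 − Q1 = 30.60 − 13.30 = 17.30.
Lower fence = Q1 − 1.5·IQR = 13.30 − 25.95 = -12.65.
Upper fence = Q3 + 1.5·IQR = 30.60 + 25.95 = 56.55.
29.3 lies within [-12.65, 56.55].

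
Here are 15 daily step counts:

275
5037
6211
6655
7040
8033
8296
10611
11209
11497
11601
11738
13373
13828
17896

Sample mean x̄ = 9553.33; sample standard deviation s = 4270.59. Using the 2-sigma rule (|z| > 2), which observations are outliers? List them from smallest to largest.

Cutoffs at x̄ ± 2s: 9553.33 ± 2·4270.59 = [1012.15, 18094.51].
275: z = -2.17, |z| > 2 → outlier.
Every other value lies within [1012.15, 18094.51].

275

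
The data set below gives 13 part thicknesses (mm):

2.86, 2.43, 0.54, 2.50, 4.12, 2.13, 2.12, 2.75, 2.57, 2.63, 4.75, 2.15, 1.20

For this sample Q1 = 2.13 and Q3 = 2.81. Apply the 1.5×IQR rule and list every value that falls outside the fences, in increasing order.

IQR = Q3 − Q1 = 2.81 − 2.13 = 0.68.
Lower fence = Q1 − 1.5·IQR = 2.13 − 1.02 = 1.11.
Upper fence = Q3 + 1.5·IQR = 2.81 + 1.02 = 3.83.
0.54 < 1.11 → outlier.
4.12 > 3.83 → outlier.
4.75 > 3.83 → outlier.
All remaining values lie within [1.11, 3.83].

0.54, 4.12, 4.75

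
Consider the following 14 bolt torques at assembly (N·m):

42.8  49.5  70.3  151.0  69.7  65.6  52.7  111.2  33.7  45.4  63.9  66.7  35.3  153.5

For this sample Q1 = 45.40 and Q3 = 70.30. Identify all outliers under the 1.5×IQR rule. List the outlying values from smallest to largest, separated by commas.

111.2, 151.0, 153.5

IQR = Q3 − Q1 = 70.30 − 45.40 = 24.90.
Lower fence = Q1 − 1.5·IQR = 45.40 − 37.35 = 8.05.
Upper fence = Q3 + 1.5·IQR = 70.30 + 37.35 = 107.65.
111.2 > 107.65 → outlier.
151.0 > 107.65 → outlier.
153.5 > 107.65 → outlier.
All remaining values lie within [8.05, 107.65].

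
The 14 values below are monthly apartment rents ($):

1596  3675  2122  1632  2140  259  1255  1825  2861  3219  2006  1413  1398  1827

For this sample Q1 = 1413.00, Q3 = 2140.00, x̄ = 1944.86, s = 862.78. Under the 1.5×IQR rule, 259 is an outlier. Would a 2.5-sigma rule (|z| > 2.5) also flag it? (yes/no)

z = (259 − 1944.86) / 862.78 = -1.95.
|z| = 1.95 ≤ 2.5.

no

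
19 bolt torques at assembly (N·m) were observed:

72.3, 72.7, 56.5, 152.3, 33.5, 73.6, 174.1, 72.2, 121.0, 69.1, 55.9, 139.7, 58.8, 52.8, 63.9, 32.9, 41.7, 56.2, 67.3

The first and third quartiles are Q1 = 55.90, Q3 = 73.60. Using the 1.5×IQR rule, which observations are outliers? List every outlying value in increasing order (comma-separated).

IQR = Q3 − Q1 = 73.60 − 55.90 = 17.70.
Lower fence = Q1 − 1.5·IQR = 55.90 − 26.55 = 29.35.
Upper fence = Q3 + 1.5·IQR = 73.60 + 26.55 = 100.15.
121.0 > 100.15 → outlier.
139.7 > 100.15 → outlier.
152.3 > 100.15 → outlier.
174.1 > 100.15 → outlier.
All remaining values lie within [29.35, 100.15].

121.0, 139.7, 152.3, 174.1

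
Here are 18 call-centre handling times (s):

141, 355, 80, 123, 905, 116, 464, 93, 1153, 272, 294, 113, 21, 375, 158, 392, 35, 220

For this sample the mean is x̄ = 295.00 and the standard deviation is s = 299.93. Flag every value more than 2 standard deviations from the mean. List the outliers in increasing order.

Cutoffs at x̄ ± 2s: 295.00 ± 2·299.93 = [-304.86, 894.86].
905: z = 2.03, |z| > 2 → outlier.
1153: z = 2.86, |z| > 2 → outlier.
Every other value lies within [-304.86, 894.86].

905, 1153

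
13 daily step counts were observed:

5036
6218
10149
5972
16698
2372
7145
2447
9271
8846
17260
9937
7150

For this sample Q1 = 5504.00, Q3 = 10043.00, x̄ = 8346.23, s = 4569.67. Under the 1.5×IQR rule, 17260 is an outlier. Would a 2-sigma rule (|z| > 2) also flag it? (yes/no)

no

z = (17260 − 8346.23) / 4569.67 = 1.95.
|z| = 1.95 ≤ 2.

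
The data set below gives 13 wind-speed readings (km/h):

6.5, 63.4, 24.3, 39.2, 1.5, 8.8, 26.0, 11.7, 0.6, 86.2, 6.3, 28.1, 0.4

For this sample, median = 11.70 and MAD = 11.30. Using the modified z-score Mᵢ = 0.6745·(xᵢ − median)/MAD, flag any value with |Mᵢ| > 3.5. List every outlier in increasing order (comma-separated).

|Mᵢ| > 3.5 ⇔ |xᵢ − 11.70| > 3.5·11.30/0.6745 = 58.64.
So outliers lie outside [-46.94, 70.34].
86.2: M = 4.45 → outlier.

86.2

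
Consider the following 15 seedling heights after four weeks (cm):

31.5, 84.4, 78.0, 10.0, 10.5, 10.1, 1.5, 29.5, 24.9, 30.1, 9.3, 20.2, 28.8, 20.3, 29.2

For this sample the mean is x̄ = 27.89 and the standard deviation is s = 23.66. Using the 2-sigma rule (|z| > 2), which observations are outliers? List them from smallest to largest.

Cutoffs at x̄ ± 2s: 27.89 ± 2·23.66 = [-19.43, 75.21].
78.0: z = 2.12, |z| > 2 → outlier.
84.4: z = 2.39, |z| > 2 → outlier.
Every other value lies within [-19.43, 75.21].

78.0, 84.4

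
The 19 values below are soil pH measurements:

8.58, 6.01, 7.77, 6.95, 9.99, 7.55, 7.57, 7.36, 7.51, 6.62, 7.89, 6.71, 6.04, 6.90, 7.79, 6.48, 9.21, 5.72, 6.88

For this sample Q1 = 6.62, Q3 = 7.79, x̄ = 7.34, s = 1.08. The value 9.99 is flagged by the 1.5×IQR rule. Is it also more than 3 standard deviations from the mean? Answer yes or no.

z = (9.99 − 7.34) / 1.08 = 2.45.
|z| = 2.45 ≤ 3.

no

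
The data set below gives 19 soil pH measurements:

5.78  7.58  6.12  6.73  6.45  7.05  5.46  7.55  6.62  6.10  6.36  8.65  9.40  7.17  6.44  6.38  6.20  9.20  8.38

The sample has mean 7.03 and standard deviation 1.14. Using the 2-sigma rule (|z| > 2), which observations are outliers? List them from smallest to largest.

9.40

Cutoffs at x̄ ± 2s: 7.03 ± 2·1.14 = [4.75, 9.31].
9.40: z = 2.08, |z| > 2 → outlier.
Every other value lies within [4.75, 9.31].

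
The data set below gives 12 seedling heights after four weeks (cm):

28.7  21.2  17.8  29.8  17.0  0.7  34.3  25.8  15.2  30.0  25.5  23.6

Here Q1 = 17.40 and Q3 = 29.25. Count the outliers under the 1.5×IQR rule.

IQR = 11.85; fences at 17.40 − 17.775 = -0.375 and 29.25 + 17.775 = 47.025.
Every value lies within the cutoffs.

0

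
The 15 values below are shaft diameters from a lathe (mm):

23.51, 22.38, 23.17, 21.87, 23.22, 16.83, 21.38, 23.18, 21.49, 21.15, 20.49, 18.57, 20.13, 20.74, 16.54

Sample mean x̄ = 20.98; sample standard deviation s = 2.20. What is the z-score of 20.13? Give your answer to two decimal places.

-0.39

z = (20.13 − 20.98) / 2.20 = -0.39.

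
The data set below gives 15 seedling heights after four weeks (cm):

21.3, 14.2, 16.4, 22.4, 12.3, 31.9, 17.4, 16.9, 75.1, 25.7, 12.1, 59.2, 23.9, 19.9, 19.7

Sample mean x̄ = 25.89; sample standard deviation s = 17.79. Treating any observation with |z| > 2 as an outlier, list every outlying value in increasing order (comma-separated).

Cutoffs at x̄ ± 2s: 25.89 ± 2·17.79 = [-9.69, 61.47].
75.1: z = 2.77, |z| > 2 → outlier.
Every other value lies within [-9.69, 61.47].

75.1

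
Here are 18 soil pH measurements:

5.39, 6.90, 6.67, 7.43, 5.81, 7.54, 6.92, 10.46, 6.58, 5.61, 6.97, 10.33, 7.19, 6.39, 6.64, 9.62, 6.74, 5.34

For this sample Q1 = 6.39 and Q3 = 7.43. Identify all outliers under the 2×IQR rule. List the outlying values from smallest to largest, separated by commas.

9.62, 10.33, 10.46

IQR = Q3 − Q1 = 7.43 − 6.39 = 1.04.
Lower fence = Q1 − 2·IQR = 6.39 − 2.08 = 4.31.
Upper fence = Q3 + 2·IQR = 7.43 + 2.08 = 9.51.
9.62 > 9.51 → outlier.
10.33 > 9.51 → outlier.
10.46 > 9.51 → outlier.
All remaining values lie within [4.31, 9.51].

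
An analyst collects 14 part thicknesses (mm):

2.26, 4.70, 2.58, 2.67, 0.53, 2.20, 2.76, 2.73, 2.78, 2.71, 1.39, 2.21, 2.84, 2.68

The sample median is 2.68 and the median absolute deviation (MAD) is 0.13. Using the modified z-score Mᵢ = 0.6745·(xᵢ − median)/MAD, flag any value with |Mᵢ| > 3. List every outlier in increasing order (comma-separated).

0.53, 1.39, 4.70

|Mᵢ| > 3 ⇔ |xᵢ − 2.68| > 3·0.13/0.6745 = 0.58.
So outliers lie outside [2.10, 3.26].
0.53: M = -11.16 → outlier.
1.39: M = -6.69 → outlier.
4.70: M = 10.48 → outlier.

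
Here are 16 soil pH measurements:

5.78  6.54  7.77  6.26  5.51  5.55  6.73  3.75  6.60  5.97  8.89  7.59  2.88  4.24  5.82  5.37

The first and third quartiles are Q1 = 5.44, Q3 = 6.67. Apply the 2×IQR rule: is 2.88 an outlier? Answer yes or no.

yes

IQR = Q3 − Q1 = 6.67 − 5.44 = 1.23.
Lower fence = Q1 − 2·IQR = 5.44 − 2.46 = 2.98.
Upper fence = Q3 + 2·IQR = 6.67 + 2.46 = 9.13.
2.88 lies below the lower fence.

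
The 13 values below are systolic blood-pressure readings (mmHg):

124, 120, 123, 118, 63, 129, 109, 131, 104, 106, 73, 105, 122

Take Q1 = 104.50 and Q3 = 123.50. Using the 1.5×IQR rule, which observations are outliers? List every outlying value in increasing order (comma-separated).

63, 73

IQR = Q3 − Q1 = 123.50 − 104.50 = 19.00.
Lower fence = Q1 − 1.5·IQR = 104.50 − 28.50 = 76.00.
Upper fence = Q3 + 1.5·IQR = 123.50 + 28.50 = 152.00.
63 < 76.00 → outlier.
73 < 76.00 → outlier.
All remaining values lie within [76.00, 152.00].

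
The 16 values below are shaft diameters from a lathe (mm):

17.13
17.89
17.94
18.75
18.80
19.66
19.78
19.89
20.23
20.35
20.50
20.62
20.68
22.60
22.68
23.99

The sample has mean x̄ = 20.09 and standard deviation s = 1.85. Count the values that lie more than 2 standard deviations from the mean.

Cutoffs: x̄ ± 2s = [16.39, 23.79].
Outside the cutoffs: 23.99.

1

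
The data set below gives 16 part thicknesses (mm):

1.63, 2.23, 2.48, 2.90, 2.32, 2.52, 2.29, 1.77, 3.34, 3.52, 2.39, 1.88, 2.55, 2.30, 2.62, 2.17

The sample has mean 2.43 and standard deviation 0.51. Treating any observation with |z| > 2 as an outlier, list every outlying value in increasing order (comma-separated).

3.52

Cutoffs at x̄ ± 2s: 2.43 ± 2·0.51 = [1.41, 3.45].
3.52: z = 2.14, |z| > 2 → outlier.
Every other value lies within [1.41, 3.45].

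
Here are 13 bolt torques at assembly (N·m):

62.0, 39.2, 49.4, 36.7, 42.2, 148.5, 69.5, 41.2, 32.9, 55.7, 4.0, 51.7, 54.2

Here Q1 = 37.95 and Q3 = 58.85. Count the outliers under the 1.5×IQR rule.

2

IQR = 20.90; fences at 37.95 − 31.35 = 6.60 and 58.85 + 31.35 = 90.20.
Outside the cutoffs: 4.0, 148.5.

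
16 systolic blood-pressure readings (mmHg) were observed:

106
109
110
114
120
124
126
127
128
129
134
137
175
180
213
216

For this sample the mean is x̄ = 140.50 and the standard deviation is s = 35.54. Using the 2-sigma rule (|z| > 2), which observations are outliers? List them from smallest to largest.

213, 216

Cutoffs at x̄ ± 2s: 140.50 ± 2·35.54 = [69.42, 211.58].
213: z = 2.04, |z| > 2 → outlier.
216: z = 2.12, |z| > 2 → outlier.
Every other value lies within [69.42, 211.58].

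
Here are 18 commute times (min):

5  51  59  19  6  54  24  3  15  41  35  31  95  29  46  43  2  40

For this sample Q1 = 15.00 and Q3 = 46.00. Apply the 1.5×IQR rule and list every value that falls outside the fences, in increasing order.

IQR = Q3 − Q1 = 46.00 − 15.00 = 31.00.
Lower fence = Q1 − 1.5·IQR = 15.00 − 46.50 = -31.50.
Upper fence = Q3 + 1.5·IQR = 46.00 + 46.50 = 92.50.
95 > 92.50 → outlier.
All remaining values lie within [-31.50, 92.50].

95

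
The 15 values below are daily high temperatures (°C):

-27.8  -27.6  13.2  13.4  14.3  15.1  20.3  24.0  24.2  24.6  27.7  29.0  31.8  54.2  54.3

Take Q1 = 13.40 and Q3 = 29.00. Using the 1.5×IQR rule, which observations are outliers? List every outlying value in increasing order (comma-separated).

IQR = Q3 − Q1 = 29.00 − 13.40 = 15.60.
Lower fence = Q1 − 1.5·IQR = 13.40 − 23.40 = -10.00.
Upper fence = Q3 + 1.5·IQR = 29.00 + 23.40 = 52.40.
-27.8 < -10.00 → outlier.
-27.6 < -10.00 → outlier.
54.2 > 52.40 → outlier.
54.3 > 52.40 → outlier.
All remaining values lie within [-10.00, 52.40].

-27.8, -27.6, 54.2, 54.3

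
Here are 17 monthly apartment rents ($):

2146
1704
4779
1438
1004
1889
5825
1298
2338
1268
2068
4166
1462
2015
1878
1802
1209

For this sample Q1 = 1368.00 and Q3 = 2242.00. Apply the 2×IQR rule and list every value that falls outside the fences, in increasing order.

4166, 4779, 5825

IQR = Q3 − Q1 = 2242.00 − 1368.00 = 874.00.
Lower fence = Q1 − 2·IQR = 1368.00 − 1748.00 = -380.00.
Upper fence = Q3 + 2·IQR = 2242.00 + 1748.00 = 3990.00.
4166 > 3990.00 → outlier.
4779 > 3990.00 → outlier.
5825 > 3990.00 → outlier.
All remaining values lie within [-380.00, 3990.00].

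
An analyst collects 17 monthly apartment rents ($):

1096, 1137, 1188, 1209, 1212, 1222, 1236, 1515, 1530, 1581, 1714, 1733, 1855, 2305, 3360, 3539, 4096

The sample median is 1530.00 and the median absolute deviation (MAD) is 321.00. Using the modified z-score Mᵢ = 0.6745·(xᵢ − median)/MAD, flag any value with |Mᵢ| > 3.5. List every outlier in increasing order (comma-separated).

|Mᵢ| > 3.5 ⇔ |xᵢ − 1530.00| > 3.5·321.00/0.6745 = 1665.68.
So outliers lie outside [-135.68, 3195.68].
3360: M = 3.85 → outlier.
3539: M = 4.22 → outlier.
4096: M = 5.39 → outlier.

3360, 3539, 4096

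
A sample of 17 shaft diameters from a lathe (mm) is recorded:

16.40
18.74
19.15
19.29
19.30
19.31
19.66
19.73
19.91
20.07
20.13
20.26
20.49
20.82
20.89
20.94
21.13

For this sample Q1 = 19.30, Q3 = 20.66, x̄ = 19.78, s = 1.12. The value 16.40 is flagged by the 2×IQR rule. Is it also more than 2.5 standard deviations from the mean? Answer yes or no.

z = (16.40 − 19.78) / 1.12 = -3.02.
|z| = 3.02 > 2.5.

yes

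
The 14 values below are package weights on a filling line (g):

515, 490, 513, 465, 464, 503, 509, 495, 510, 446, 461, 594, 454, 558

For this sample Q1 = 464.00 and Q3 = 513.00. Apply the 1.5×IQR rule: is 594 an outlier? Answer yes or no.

yes

IQR = Q3 − Q1 = 513.00 − 464.00 = 49.00.
Lower fence = Q1 − 1.5·IQR = 464.00 − 73.50 = 390.50.
Upper fence = Q3 + 1.5·IQR = 513.00 + 73.50 = 586.50.
594 lies above the upper fence.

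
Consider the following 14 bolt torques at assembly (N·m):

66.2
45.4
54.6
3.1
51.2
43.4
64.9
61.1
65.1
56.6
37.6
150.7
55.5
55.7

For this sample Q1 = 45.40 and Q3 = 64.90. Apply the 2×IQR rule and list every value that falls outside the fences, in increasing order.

IQR = Q3 − Q1 = 64.90 − 45.40 = 19.50.
Lower fence = Q1 − 2·IQR = 45.40 − 39.00 = 6.40.
Upper fence = Q3 + 2·IQR = 64.90 + 39.00 = 103.90.
3.1 < 6.40 → outlier.
150.7 > 103.90 → outlier.
All remaining values lie within [6.40, 103.90].

3.1, 150.7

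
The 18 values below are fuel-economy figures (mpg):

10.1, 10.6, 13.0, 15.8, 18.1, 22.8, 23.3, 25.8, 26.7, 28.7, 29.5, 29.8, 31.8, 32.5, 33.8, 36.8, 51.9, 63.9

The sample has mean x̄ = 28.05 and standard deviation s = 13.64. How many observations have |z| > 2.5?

1

Cutoffs: x̄ ± 2.5s = [-6.05, 62.15].
Outside the cutoffs: 63.9.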